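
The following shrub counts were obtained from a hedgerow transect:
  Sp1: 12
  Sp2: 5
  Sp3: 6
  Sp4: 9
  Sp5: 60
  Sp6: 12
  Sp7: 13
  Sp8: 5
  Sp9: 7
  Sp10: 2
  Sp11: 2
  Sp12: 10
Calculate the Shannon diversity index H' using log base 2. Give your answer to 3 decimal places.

2.875

Total N = 12+5+6+9+60+12+13+5+7+2+2+10 = 143, so the proportions are 0.08392, 0.03497, 0.04196, 0.06294, 0.41958, 0.08392, 0.09091, 0.03497, 0.04895, 0.01399, 0.01399, 0.06993 (working shown to 5 dp, full precision carried).
Each pᵢ log₂ pᵢ term: 0.08392×(-3.57491)=-0.29999, 0.03497×(-4.83794)=-0.16916, 0.04196×(-4.57491)=-0.19195, 0.06294×(-3.98995)=-0.25112, 0.41958×(-1.25298)=-0.52573, 0.08392×(-3.57491)=-0.29999, 0.09091×(-3.45943)=-0.31449, 0.03497×(-4.83794)=-0.16916, 0.04895×(-4.35252)=-0.21306, 0.01399×(-6.15987)=-0.08615, 0.01399×(-6.15987)=-0.08615, 0.06993×(-3.83794)=-0.26839.
Sum = -2.87534, so H' = 2.875.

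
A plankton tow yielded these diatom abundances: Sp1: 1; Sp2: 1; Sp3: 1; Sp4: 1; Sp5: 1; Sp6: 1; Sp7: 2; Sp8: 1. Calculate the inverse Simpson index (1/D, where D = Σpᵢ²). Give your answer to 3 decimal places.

Total N = 1+1+1+1+1+1+2+1 = 9, so the proportions are 0.1111111, 0.1111111, 0.1111111, 0.1111111, 0.1111111, 0.1111111, 0.2222222, 0.1111111 (working shown to 7 dp, full precision carried).
D = 0.1111111² + 0.1111111² + 0.1111111² + 0.1111111² + 0.1111111² + 0.1111111² + 0.2222222² + 0.1111111² = 0.0123457 + 0.0123457 + 0.0123457 + 0.0123457 + 0.0123457 + 0.0123457 + 0.0493827 + 0.0123457 = 0.1358025.
So 1/D = 7.36364, i.e. 7.364 to 3 decimal places.

7.364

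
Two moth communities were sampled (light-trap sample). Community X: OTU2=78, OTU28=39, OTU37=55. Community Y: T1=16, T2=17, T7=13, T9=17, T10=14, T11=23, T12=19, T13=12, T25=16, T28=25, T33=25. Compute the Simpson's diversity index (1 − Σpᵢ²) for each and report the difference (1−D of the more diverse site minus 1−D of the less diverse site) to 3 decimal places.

0.263

Community X: N=172, proportions 0.453488, 0.226744, 0.319767, giving 1−D = 0.640684 (working shown to 6 dp, full precision carried).
Community Y: N=197, proportions 0.081218, 0.086294, 0.06599, 0.086294, 0.071066, 0.116751, 0.096447, 0.060914, 0.081218, 0.126904, 0.126904, giving 1−D = 0.903656.
Difference = |0.640684 − 0.903656| = 0.262972, i.e. 0.263 to 3 decimal places.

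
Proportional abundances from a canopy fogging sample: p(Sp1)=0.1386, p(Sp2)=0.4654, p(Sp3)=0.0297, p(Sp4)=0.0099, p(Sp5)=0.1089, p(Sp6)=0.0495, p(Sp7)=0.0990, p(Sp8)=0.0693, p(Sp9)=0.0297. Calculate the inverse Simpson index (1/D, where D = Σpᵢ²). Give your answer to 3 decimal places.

D = 0.1386² + 0.4654² + 0.0297² + 0.0099² + 0.1089² + 0.0495² + 0.099² + 0.0693² + 0.0297² = 0.0192100 + 0.2165972 + 0.0008821 + 0.0000980 + 0.0118592 + 0.0024503 + 0.0098010 + 0.0048025 + 0.0008821 = 0.2665823 (working shown to 7 dp, full precision carried).
So 1/D = 3.75119, i.e. 3.751 to 3 decimal places.

3.751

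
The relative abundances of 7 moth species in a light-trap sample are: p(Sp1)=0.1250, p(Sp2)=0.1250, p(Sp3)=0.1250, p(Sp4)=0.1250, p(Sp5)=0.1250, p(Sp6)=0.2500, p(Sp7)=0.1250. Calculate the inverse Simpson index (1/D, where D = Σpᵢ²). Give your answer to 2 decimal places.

6.40

D = 0.125² + 0.125² + 0.125² + 0.125² + 0.125² + 0.25² + 0.125² = 0.015625 + 0.015625 + 0.015625 + 0.015625 + 0.015625 + 0.062500 + 0.015625 = 0.156250 (working shown to 6 dp, full precision carried).
So 1/D = 6.4000, i.e. 6.40 to 2 decimal places.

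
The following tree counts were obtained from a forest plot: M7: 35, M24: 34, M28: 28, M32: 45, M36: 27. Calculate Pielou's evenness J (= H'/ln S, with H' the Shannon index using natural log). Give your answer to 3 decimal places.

0.989

Total N = 35+34+28+45+27 = 169, so the proportions are 0.2071, 0.20118, 0.16568, 0.26627, 0.15976 (working shown to 5 dp, full precision carried).
H' = −Σ pᵢ ln pᵢ = −((-0.32609) + (-0.32261) + (-0.29784) + (-0.35234) + (-0.29302)) = 1.59190.
With S = 5 species, ln S = 1.60944, so J = 1.59190/1.60944 = 0.98910, i.e. 0.989 to 3 decimal places.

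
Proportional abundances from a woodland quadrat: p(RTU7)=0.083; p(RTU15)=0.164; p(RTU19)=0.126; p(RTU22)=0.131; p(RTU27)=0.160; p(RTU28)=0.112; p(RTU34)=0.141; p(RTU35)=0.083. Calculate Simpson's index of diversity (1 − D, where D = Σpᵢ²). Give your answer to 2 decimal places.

0.87

D = 0.083² + 0.164² + 0.126² + 0.131² + 0.16² + 0.112² + 0.141² + 0.083² = 0.0069 + 0.0269 + 0.0159 + 0.0172 + 0.0256 + 0.0125 + 0.0199 + 0.0069 = 0.1317 (working shown to 4 dp, full precision carried).
So 1 − D = 0.8683, i.e. 0.87 to 2 decimal places.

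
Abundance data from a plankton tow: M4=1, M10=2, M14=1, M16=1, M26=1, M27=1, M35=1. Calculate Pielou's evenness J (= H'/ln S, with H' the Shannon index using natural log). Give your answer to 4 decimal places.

0.9796

Total N = 1+2+1+1+1+1+1 = 8, so the proportions are 0.125, 0.25, 0.125, 0.125, 0.125, 0.125, 0.125 (working shown to 6 dp, full precision carried).
H' = −Σ pᵢ ln pᵢ = −((-0.259930) + (-0.346574) + (-0.259930) + (-0.259930) + (-0.259930) + (-0.259930) + (-0.259930)) = 1.906155.
With S = 7 species, ln S = 1.945910, so J = 1.906155/1.945910 = 0.979570, i.e. 0.9796 to 4 decimal places.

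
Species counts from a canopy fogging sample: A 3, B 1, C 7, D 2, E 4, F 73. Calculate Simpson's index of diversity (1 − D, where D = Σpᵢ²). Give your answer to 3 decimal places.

Total N = 3+1+7+2+4+73 = 90, so the proportions are 0.03333, 0.01111, 0.07778, 0.02222, 0.04444, 0.81111 (working shown to 5 dp, full precision carried).
D = 0.03333² + 0.01111² + 0.07778² + 0.02222² + 0.04444² + 0.81111² = 0.00111 + 0.00012 + 0.00605 + 0.00049 + 0.00198 + 0.65790 = 0.66765.
So 1 − D = 0.33235, i.e. 0.332 to 3 decimal places.

0.332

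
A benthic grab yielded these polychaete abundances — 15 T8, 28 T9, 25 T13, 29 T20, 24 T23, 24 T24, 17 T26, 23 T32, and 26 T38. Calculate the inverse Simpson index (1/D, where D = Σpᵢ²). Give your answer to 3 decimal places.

Total N = 15+28+25+29+24+24+17+23+26 = 211, so the proportions are 0.07109, 0.1327014, 0.1184834, 0.1374408, 0.1137441, 0.1137441, 0.0805687, 0.1090047, 0.1232227 (working shown to 7 dp, full precision carried).
D = 0.07109² + 0.1327014² + 0.1184834² + 0.1374408² + 0.1137441² + 0.1137441² + 0.0805687² + 0.1090047² + 0.1232227² = 0.0050538 + 0.0176097 + 0.0140383 + 0.0188900 + 0.0129377 + 0.0129377 + 0.0064913 + 0.0118820 + 0.0151838 = 0.1150244.
So 1/D = 8.69381, i.e. 8.694 to 3 decimal places.

8.694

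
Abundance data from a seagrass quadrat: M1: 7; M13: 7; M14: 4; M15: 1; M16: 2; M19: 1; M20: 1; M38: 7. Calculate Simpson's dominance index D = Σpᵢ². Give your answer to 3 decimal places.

0.189

Total N = 7+7+4+1+2+1+1+7 = 30, so the proportions are 0.23333, 0.23333, 0.13333, 0.03333, 0.06667, 0.03333, 0.03333, 0.23333 (working shown to 5 dp, full precision carried).
D = 0.23333² + 0.23333² + 0.13333² + 0.03333² + 0.06667² + 0.03333² + 0.03333² + 0.23333² = 0.05444 + 0.05444 + 0.01778 + 0.00111 + 0.00444 + 0.00111 + 0.00111 + 0.05444 = 0.18889.
To 3 decimal places, D = 0.189.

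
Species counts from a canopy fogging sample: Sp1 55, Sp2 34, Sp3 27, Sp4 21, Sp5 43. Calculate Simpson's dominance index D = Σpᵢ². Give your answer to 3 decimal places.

0.222

Total N = 55+34+27+21+43 = 180, so the proportions are 0.30556, 0.18889, 0.15, 0.11667, 0.23889 (working shown to 5 dp, full precision carried).
D = 0.30556² + 0.18889² + 0.15² + 0.11667² + 0.23889² = 0.09336 + 0.03568 + 0.02250 + 0.01361 + 0.05707 = 0.22222.
To 3 decimal places, D = 0.222.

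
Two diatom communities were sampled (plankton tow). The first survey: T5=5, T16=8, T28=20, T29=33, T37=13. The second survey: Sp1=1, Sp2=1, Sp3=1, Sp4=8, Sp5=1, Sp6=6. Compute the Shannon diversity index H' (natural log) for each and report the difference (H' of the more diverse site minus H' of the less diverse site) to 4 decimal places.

0.0470

The first survey: N=79, proportions 0.063291, 0.101266, 0.253165, 0.417722, 0.164557, giving H' = 1.415948 (working shown to 6 dp, full precision carried).
The second survey: N=18, proportions 0.055556, 0.055556, 0.055556, 0.444444, 0.055556, 0.333333, giving H' = 1.368922.
Difference = |1.415948 − 1.368922| = 0.047026, i.e. 0.0470 to 4 decimal places.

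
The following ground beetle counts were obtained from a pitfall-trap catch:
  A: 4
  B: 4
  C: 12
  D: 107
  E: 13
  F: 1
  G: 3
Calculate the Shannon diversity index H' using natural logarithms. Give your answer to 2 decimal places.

Total N = 4+4+12+107+13+1+3 = 144, so the proportions are 0.0278, 0.0278, 0.0833, 0.7431, 0.0903, 0.0069, 0.0208 (working shown to 4 dp, full precision carried).
Each pᵢ ln pᵢ term: 0.0278×(-3.5835)=-0.0995, 0.0278×(-3.5835)=-0.0995, 0.0833×(-2.4849)=-0.2071, 0.7431×(-0.2970)=-0.2207, 0.0903×(-2.4049)=-0.2171, 0.0069×(-4.9698)=-0.0345, 0.0208×(-3.8712)=-0.0807.
Sum = -0.9591, so H' = 0.96.

0.96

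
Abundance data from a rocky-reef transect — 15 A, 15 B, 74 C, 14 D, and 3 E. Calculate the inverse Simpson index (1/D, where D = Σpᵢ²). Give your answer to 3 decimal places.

2.388

Total N = 15+15+74+14+3 = 121, so the proportions are 0.123967, 0.123967, 0.61157, 0.115702, 0.024793 (working shown to 6 dp, full precision carried).
D = 0.123967² + 0.123967² + 0.61157² + 0.115702² + 0.024793² = 0.015368 + 0.015368 + 0.374018 + 0.013387 + 0.000615 = 0.418756.
So 1/D = 2.38803, i.e. 2.388 to 3 decimal places.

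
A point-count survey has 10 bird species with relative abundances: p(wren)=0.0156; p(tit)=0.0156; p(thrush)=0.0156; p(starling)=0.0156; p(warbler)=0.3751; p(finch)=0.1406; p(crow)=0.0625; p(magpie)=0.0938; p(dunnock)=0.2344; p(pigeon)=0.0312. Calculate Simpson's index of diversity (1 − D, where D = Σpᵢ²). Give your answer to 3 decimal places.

D = 0.0156² + 0.0156² + 0.0156² + 0.0156² + 0.3751² + 0.1406² + 0.0625² + 0.0938² + 0.2344² + 0.0312² = 0.00024 + 0.00024 + 0.00024 + 0.00024 + 0.14070 + 0.01977 + 0.00391 + 0.00880 + 0.05494 + 0.00097 = 0.23006 (working shown to 5 dp, full precision carried).
So 1 − D = 0.76994, i.e. 0.770 to 3 decimal places.

0.770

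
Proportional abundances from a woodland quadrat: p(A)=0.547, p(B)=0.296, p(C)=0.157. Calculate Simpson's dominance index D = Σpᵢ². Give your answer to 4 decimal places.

0.4115

D = 0.547² + 0.296² + 0.157² = 0.299209 + 0.087616 + 0.024649 = 0.411474 (working shown to 6 dp, full precision carried).
To 4 decimal places, D = 0.4115.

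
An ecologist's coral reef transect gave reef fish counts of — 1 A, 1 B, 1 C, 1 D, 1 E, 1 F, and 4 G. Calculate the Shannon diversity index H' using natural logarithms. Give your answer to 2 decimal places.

1.75

Total N = 1+1+1+1+1+1+4 = 10, so the proportions are 0.1, 0.1, 0.1, 0.1, 0.1, 0.1, 0.4 (working shown to 4 dp, full precision carried).
Each pᵢ ln pᵢ term: 0.1×(-2.3026)=-0.2303, 0.1×(-2.3026)=-0.2303, 0.1×(-2.3026)=-0.2303, 0.1×(-2.3026)=-0.2303, 0.1×(-2.3026)=-0.2303, 0.1×(-2.3026)=-0.2303, 0.4×(-0.9163)=-0.3665.
Sum = -1.7481, so H' = 1.75.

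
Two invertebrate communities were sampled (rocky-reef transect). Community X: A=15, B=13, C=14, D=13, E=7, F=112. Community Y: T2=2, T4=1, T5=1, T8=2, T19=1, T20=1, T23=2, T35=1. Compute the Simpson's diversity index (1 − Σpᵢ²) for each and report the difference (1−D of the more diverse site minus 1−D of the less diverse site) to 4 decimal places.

Community X: N=174, proportions 0.0862069, 0.0747126, 0.0804598, 0.0747126, 0.0402299, 0.6436782, giving 1−D = 0.5589906 (working shown to 7 dp, full precision carried).
Community Y: N=11, proportions 0.1818182, 0.0909091, 0.0909091, 0.1818182, 0.0909091, 0.0909091, 0.1818182, 0.0909091, giving 1−D = 0.8595041.
Difference = |0.5589906 − 0.8595041| = 0.3005135, i.e. 0.3005 to 4 decimal places.

0.3005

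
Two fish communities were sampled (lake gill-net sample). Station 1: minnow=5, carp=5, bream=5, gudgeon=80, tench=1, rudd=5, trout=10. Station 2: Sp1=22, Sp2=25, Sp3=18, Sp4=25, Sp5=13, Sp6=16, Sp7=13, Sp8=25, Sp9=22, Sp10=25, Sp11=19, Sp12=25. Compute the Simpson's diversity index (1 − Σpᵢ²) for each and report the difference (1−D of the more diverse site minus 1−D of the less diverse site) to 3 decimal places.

0.448

Station 1: N=111, proportions 0.04505, 0.04505, 0.04505, 0.72072, 0.00901, 0.04505, 0.09009, giving 1−D = 0.46425 (working shown to 5 dp, full precision carried).
Station 2: N=248, proportions 0.08871, 0.10081, 0.07258, 0.10081, 0.05242, 0.06452, 0.05242, 0.10081, 0.08871, 0.10081, 0.07661, 0.10081, giving 1−D = 0.91266.
Difference = |0.46425 − 0.91266| = 0.44841, i.e. 0.448 to 3 decimal places.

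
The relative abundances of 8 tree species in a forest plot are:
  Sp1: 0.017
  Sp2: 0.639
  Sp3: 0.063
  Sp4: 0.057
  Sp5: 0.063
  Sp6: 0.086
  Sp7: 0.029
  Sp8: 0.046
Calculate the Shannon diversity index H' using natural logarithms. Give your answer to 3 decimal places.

Each pᵢ ln pᵢ term (working shown to 5 dp, full precision carried): 0.017×(-4.07454)=-0.06927, 0.639×(-0.44785)=-0.28618, 0.063×(-2.76462)=-0.17417, 0.057×(-2.86470)=-0.16329, 0.063×(-2.76462)=-0.17417, 0.086×(-2.45341)=-0.21099, 0.029×(-3.54046)=-0.10267, 0.046×(-3.07911)=-0.14164.
Sum = -1.32238, so H' = 1.322.

1.322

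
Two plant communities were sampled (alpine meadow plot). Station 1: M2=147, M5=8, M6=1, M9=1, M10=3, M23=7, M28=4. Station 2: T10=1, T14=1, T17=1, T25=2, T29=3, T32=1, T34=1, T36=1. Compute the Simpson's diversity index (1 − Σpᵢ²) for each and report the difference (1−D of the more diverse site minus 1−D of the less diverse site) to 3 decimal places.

0.587

Station 1: N=171, proportions 0.85965, 0.04678, 0.00585, 0.00585, 0.01754, 0.04094, 0.02339, giving 1−D = 0.25622 (working shown to 5 dp, full precision carried).
Station 2: N=11, proportions 0.09091, 0.09091, 0.09091, 0.18182, 0.27273, 0.09091, 0.09091, 0.09091, giving 1−D = 0.84298.
Difference = |0.25622 − 0.84298| = 0.58676, i.e. 0.587 to 3 decimal places.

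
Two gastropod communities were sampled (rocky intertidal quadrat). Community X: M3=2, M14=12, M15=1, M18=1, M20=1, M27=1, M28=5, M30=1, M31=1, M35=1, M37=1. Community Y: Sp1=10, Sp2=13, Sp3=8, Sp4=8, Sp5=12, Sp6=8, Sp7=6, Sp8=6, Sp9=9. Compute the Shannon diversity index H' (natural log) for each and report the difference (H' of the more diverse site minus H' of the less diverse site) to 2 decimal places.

Community X: N=27, proportions 0.07407, 0.44444, 0.03704, 0.03704, 0.03704, 0.03704, 0.18519, 0.03704, 0.03704, 0.03704, 0.03704, giving H' = 1.84205 (working shown to 5 dp, full precision carried).
Community Y: N=80, proportions 0.125, 0.1625, 0.1, 0.1, 0.15, 0.1, 0.075, 0.075, 0.1125, giving H' = 2.16488.
Difference = |1.84205 − 2.16488| = 0.32283, i.e. 0.32 to 2 decimal places.

0.32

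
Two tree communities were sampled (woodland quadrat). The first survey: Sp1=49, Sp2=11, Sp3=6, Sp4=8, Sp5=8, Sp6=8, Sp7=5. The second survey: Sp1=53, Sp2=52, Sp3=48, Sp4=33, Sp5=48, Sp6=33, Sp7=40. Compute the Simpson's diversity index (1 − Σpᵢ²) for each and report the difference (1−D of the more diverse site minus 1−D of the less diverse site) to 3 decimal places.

0.160

The first survey: N=95, proportions 0.51579, 0.11579, 0.06316, 0.08421, 0.08421, 0.08421, 0.05263, giving 1−D = 0.69252 (working shown to 5 dp, full precision carried).
The second survey: N=307, proportions 0.17264, 0.16938, 0.15635, 0.10749, 0.15635, 0.10749, 0.13029, giving 1−D = 0.85253.
Difference = |0.69252 − 0.85253| = 0.16001, i.e. 0.160 to 3 decimal places.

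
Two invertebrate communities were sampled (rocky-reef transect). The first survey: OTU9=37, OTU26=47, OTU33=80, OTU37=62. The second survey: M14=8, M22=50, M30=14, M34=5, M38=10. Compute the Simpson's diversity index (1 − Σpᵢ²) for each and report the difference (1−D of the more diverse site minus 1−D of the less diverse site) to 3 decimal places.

0.111

The first survey: N=226, proportions 0.16372, 0.20796, 0.35398, 0.27434, giving 1−D = 0.72938 (working shown to 5 dp, full precision carried).
The second survey: N=87, proportions 0.09195, 0.57471, 0.16092, 0.05747, 0.11494, giving 1−D = 0.61884.
Difference = |0.72938 − 0.61884| = 0.11054, i.e. 0.111 to 3 decimal places.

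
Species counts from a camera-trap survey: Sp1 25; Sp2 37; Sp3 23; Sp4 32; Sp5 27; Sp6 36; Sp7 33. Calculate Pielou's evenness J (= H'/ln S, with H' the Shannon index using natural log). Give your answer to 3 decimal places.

Total N = 25+37+23+32+27+36+33 = 213, so the proportions are 0.11737, 0.17371, 0.10798, 0.15023, 0.12676, 0.16901, 0.15493 (working shown to 5 dp, full precision carried).
H' = −Σ pᵢ ln pᵢ = −((-0.25146) + (-0.30406) + (-0.24034) + (-0.28478) + (-0.26182) + (-0.30047) + (-0.28891)) = 1.93183.
With S = 7 species, ln S = 1.94591, so J = 1.93183/1.94591 = 0.99277, i.e. 0.993 to 3 decimal places.

0.993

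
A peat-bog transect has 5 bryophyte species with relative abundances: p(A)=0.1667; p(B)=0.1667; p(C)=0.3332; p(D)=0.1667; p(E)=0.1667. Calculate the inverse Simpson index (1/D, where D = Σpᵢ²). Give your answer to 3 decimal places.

4.501

D = 0.1667² + 0.1667² + 0.3332² + 0.1667² + 0.1667² = 0.0277889 + 0.0277889 + 0.1110222 + 0.0277889 + 0.0277889 = 0.2221778 (working shown to 7 dp, full precision carried).
So 1/D = 4.50090, i.e. 4.501 to 3 decimal places.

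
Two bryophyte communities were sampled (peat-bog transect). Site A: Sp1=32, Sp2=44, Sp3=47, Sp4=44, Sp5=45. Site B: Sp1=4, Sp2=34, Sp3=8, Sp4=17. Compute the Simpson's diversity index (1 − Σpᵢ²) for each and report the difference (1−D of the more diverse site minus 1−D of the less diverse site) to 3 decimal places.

Site A: N=212, proportions 0.15094, 0.20755, 0.2217, 0.20755, 0.21226, giving 1−D = 0.79686 (working shown to 5 dp, full precision carried).
Site B: N=63, proportions 0.06349, 0.53968, 0.12698, 0.26984, giving 1−D = 0.61577.
Difference = |0.79686 − 0.61577| = 0.18109, i.e. 0.181 to 3 decimal places.

0.181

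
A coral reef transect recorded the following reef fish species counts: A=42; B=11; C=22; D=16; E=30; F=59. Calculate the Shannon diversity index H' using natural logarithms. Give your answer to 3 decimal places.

Total N = 42+11+22+16+30+59 = 180, so the proportions are 0.23333, 0.06111, 0.12222, 0.08889, 0.16667, 0.32778 (working shown to 5 dp, full precision carried).
Each pᵢ ln pᵢ term: 0.23333×(-1.45529)=-0.33957, 0.06111×(-2.79506)=-0.17081, 0.12222×(-2.10191)=-0.25690, 0.08889×(-2.42037)=-0.21514, 0.16667×(-1.79176)=-0.29863, 0.32778×(-1.11542)=-0.36561.
Sum = -1.64666, so H' = 1.647.

1.647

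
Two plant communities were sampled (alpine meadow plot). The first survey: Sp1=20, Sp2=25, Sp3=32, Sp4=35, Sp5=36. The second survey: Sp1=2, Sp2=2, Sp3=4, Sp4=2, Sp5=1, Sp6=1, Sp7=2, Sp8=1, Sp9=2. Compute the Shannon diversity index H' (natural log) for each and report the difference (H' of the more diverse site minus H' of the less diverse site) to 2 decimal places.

0.51

The first survey: N=148, proportions 0.135135, 0.168919, 0.216216, 0.236486, 0.243243, giving H' = 1.586848 (working shown to 6 dp, full precision carried).
The second survey: N=17, proportions 0.117647, 0.117647, 0.235294, 0.117647, 0.058824, 0.058824, 0.117647, 0.058824, 0.117647, giving H' = 2.099293.
Difference = |1.586848 − 2.099293| = 0.512445, i.e. 0.51 to 2 decimal places.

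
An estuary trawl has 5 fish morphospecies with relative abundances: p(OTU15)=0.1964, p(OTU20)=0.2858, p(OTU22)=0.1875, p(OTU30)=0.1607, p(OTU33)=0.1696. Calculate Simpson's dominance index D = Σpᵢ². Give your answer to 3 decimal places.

0.210

D = 0.1964² + 0.2858² + 0.1875² + 0.1607² + 0.1696² = 0.03857 + 0.08168 + 0.03516 + 0.02582 + 0.02876 = 0.21000 (working shown to 5 dp, full precision carried).
To 3 decimal places, D = 0.210.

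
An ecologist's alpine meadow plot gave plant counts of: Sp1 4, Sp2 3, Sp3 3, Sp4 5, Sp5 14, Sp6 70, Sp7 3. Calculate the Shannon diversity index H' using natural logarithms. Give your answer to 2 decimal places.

Total N = 4+3+3+5+14+70+3 = 102, so the proportions are 0.0392, 0.0294, 0.0294, 0.049, 0.1373, 0.6863, 0.0294 (working shown to 4 dp, full precision carried).
Each pᵢ ln pᵢ term: 0.0392×(-3.2387)=-0.1270, 0.0294×(-3.5264)=-0.1037, 0.0294×(-3.5264)=-0.1037, 0.049×(-3.0155)=-0.1478, 0.1373×(-1.9859)=-0.2726, 0.6863×(-0.3765)=-0.2584, 0.0294×(-3.5264)=-0.1037.
Sum = -1.1169, so H' = 1.12.

1.12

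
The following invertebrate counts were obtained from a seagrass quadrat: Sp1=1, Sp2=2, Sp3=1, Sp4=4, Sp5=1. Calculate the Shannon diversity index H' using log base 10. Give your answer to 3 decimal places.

Total N = 1+2+1+4+1 = 9, so the proportions are 0.11111, 0.22222, 0.11111, 0.44444, 0.11111 (working shown to 5 dp, full precision carried).
Each pᵢ log₁₀ pᵢ term: 0.11111×(-0.95424)=-0.10603, 0.22222×(-0.65321)=-0.14516, 0.11111×(-0.95424)=-0.10603, 0.44444×(-0.35218)=-0.15653, 0.11111×(-0.95424)=-0.10603.
Sum = -0.61976, so H' = 0.620.

0.620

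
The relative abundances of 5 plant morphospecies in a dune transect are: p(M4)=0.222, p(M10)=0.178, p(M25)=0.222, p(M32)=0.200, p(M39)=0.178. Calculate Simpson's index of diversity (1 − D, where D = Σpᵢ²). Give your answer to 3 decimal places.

0.798

D = 0.222² + 0.178² + 0.222² + 0.2² + 0.178² = 0.04928 + 0.03168 + 0.04928 + 0.04000 + 0.03168 = 0.20194 (working shown to 5 dp, full precision carried).
So 1 − D = 0.79806, i.e. 0.798 to 3 decimal places.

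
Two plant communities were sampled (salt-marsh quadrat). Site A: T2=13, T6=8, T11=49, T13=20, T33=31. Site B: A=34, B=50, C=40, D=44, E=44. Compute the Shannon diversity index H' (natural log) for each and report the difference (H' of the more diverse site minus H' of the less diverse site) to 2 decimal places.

0.17

Site A: N=121, proportions 0.1074, 0.0661, 0.405, 0.1653, 0.2562, giving H' = 1.4318 (working shown to 4 dp, full precision carried).
Site B: N=212, proportions 0.1604, 0.2358, 0.1887, 0.2075, 0.2075, giving H' = 1.6016.
Difference = |1.4318 − 1.6016| = 0.1698, i.e. 0.17 to 2 decimal places.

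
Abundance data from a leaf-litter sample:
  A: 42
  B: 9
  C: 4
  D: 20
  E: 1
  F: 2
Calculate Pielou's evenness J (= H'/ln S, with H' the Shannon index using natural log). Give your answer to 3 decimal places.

Total N = 42+9+4+20+1+2 = 78, so the proportions are 0.53846, 0.11538, 0.05128, 0.25641, 0.01282, 0.02564 (working shown to 5 dp, full precision carried).
H' = −Σ pᵢ ln pᵢ = −((-0.33333) + (-0.24917) + (-0.15233) + (-0.34897) + (-0.05586) + (-0.09394)) = 1.23359.
With S = 6 species, ln S = 1.79176, so J = 1.23359/1.79176 = 0.68848, i.e. 0.688 to 3 decimal places.

0.688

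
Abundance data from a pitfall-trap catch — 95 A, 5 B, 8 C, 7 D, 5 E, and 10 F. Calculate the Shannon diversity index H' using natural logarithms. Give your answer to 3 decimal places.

1.006

Total N = 95+5+8+7+5+10 = 130, so the proportions are 0.73077, 0.03846, 0.06154, 0.05385, 0.03846, 0.07692 (working shown to 5 dp, full precision carried).
Each pᵢ ln pᵢ term: 0.73077×(-0.31366)=-0.22921, 0.03846×(-3.25810)=-0.12531, 0.06154×(-2.78809)=-0.17157, 0.05385×(-2.92162)=-0.15732, 0.03846×(-3.25810)=-0.12531, 0.07692×(-2.56495)=-0.19730.
Sum = -1.00603, so H' = 1.006.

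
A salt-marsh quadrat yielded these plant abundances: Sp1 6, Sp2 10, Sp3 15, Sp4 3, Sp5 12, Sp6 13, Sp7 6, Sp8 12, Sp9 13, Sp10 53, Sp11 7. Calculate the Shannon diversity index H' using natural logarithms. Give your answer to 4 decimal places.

2.0852

Total N = 6+10+15+3+12+13+6+12+13+53+7 = 150, so the proportions are 0.04, 0.066667, 0.1, 0.02, 0.08, 0.086667, 0.04, 0.08, 0.086667, 0.353333, 0.046667 (working shown to 6 dp, full precision carried).
Each pᵢ ln pᵢ term: 0.04×(-3.218876)=-0.128755, 0.066667×(-2.708050)=-0.180537, 0.1×(-2.302585)=-0.230259, 0.02×(-3.912023)=-0.078240, 0.08×(-2.525729)=-0.202058, 0.086667×(-2.445686)=-0.211959, 0.04×(-3.218876)=-0.128755, 0.08×(-2.525729)=-0.202058, 0.086667×(-2.445686)=-0.211959, 0.353333×(-1.040343)=-0.367588, 0.046667×(-3.064725)=-0.143021.
Sum = -2.085190, so H' = 2.0852.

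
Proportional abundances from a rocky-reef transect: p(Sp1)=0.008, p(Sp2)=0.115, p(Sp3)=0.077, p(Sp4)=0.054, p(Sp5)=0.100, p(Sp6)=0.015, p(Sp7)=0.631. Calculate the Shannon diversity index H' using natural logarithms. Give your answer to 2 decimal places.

Each pᵢ ln pᵢ term (working shown to 4 dp, full precision carried): 0.008×(-4.8283)=-0.0386, 0.115×(-2.1628)=-0.2487, 0.077×(-2.5639)=-0.1974, 0.054×(-2.9188)=-0.1576, 0.1×(-2.3026)=-0.2303, 0.015×(-4.1997)=-0.0630, 0.631×(-0.4604)=-0.2905.
Sum = -1.2262, so H' = 1.23.

1.23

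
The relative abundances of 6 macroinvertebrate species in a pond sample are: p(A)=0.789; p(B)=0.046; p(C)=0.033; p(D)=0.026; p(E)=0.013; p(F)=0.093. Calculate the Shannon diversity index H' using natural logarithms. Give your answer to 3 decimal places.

Each pᵢ ln pᵢ term (working shown to 5 dp, full precision carried): 0.789×(-0.23699)=-0.18698, 0.046×(-3.07911)=-0.14164, 0.033×(-3.41125)=-0.11257, 0.026×(-3.64966)=-0.09489, 0.013×(-4.34281)=-0.05646, 0.093×(-2.37516)=-0.22089.
Sum = -0.81343, so H' = 0.813.

0.813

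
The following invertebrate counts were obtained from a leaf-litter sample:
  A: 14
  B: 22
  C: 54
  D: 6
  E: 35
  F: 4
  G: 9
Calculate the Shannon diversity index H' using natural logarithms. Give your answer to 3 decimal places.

1.630

Total N = 14+22+54+6+35+4+9 = 144, so the proportions are 0.09722, 0.15278, 0.375, 0.04167, 0.24306, 0.02778, 0.0625 (working shown to 5 dp, full precision carried).
Each pᵢ ln pᵢ term: 0.09722×(-2.33076)=-0.22660, 0.15278×(-1.87877)=-0.28703, 0.375×(-0.98083)=-0.36781, 0.04167×(-3.17805)=-0.13242, 0.24306×(-1.41447)=-0.34379, 0.02778×(-3.58352)=-0.09954, 0.0625×(-2.77259)=-0.17329.
Sum = -1.63049, so H' = 1.630.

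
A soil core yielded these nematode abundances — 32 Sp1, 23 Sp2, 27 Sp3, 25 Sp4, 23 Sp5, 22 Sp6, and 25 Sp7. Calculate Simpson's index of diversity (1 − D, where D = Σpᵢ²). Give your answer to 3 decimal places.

0.855

Total N = 32+23+27+25+23+22+25 = 177, so the proportions are 0.18079, 0.12994, 0.15254, 0.14124, 0.12994, 0.12429, 0.14124 (working shown to 5 dp, full precision carried).
D = 0.18079² + 0.12994² + 0.15254² + 0.14124² + 0.12994² + 0.12429² + 0.14124² = 0.03269 + 0.01689 + 0.02327 + 0.01995 + 0.01689 + 0.01545 + 0.01995 = 0.14507.
So 1 − D = 0.85493, i.e. 0.855 to 3 decimal places.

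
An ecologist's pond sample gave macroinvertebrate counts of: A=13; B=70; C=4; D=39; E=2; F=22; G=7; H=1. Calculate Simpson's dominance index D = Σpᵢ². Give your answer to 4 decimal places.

0.2862

Total N = 13+70+4+39+2+22+7+1 = 158, so the proportions are 0.082278, 0.443038, 0.025316, 0.246835, 0.012658, 0.139241, 0.044304, 0.006329 (working shown to 6 dp, full precision carried).
D = 0.082278² + 0.443038² + 0.025316² + 0.246835² + 0.012658² + 0.139241² + 0.044304² + 0.006329² = 0.006770 + 0.196283 + 0.000641 + 0.060928 + 0.000160 + 0.019388 + 0.001963 + 0.000040 = 0.286172.
To 4 decimal places, D = 0.2862.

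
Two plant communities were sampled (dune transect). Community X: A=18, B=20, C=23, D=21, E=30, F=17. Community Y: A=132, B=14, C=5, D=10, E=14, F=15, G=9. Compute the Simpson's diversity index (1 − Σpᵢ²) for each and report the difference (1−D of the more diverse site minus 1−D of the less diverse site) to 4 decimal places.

0.2875

Community X: N=129, proportions 0.139535, 0.155039, 0.178295, 0.162791, 0.232558, 0.131783, giving 1−D = 0.826753 (working shown to 6 dp, full precision carried).
Community Y: N=199, proportions 0.663317, 0.070352, 0.025126, 0.050251, 0.070352, 0.075377, 0.045226, giving 1−D = 0.539229.
Difference = |0.826753 − 0.539229| = 0.287524, i.e. 0.2875 to 4 decimal places.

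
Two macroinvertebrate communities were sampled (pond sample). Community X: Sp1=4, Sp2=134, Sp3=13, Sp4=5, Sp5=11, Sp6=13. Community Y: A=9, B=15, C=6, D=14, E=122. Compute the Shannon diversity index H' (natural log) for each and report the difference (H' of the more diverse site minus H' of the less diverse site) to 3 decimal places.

0.024

Community X: N=180, proportions 0.022222, 0.744444, 0.072222, 0.027778, 0.061111, 0.072222, giving H' = 0.954243 (working shown to 6 dp, full precision carried).
Community Y: N=166, proportions 0.054217, 0.090361, 0.036145, 0.084337, 0.73494, giving H' = 0.930158.
Difference = |0.954243 − 0.930158| = 0.024085, i.e. 0.024 to 3 decimal places.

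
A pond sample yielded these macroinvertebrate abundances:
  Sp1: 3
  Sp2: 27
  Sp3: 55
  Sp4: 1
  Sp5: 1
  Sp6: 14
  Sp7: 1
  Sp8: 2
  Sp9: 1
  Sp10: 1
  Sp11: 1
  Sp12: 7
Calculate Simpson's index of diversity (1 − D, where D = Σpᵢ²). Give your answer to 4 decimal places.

0.6908

Total N = 3+27+55+1+1+14+1+2+1+1+1+7 = 114, so the proportions are 0.026316, 0.236842, 0.482456, 0.008772, 0.008772, 0.122807, 0.008772, 0.017544, 0.008772, 0.008772, 0.008772, 0.061404 (working shown to 6 dp, full precision carried).
D = 0.026316² + 0.236842² + 0.482456² + 0.008772² + 0.008772² + 0.122807² + 0.008772² + 0.017544² + 0.008772² + 0.008772² + 0.008772² + 0.061404² = 0.000693 + 0.056094 + 0.232764 + 0.000077 + 0.000077 + 0.015082 + 0.000077 + 0.000308 + 0.000077 + 0.000077 + 0.000077 + 0.003770 = 0.309172.
So 1 − D = 0.690828, i.e. 0.6908 to 4 decimal places.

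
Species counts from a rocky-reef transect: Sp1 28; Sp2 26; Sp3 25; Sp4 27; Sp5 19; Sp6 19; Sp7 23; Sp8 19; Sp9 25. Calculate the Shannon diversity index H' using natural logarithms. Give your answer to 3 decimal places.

Total N = 28+26+25+27+19+19+23+19+25 = 211, so the proportions are 0.1327, 0.12322, 0.11848, 0.12796, 0.09005, 0.09005, 0.109, 0.09005, 0.11848 (working shown to 5 dp, full precision carried).
Each pᵢ ln pᵢ term: 0.1327×(-2.01965)=-0.26801, 0.12322×(-2.09376)=-0.25800, 0.11848×(-2.13298)=-0.25272, 0.12796×(-2.05602)=-0.26309, 0.09005×(-2.40742)=-0.21678, 0.09005×(-2.40742)=-0.21678, 0.109×(-2.21636)=-0.24159, 0.09005×(-2.40742)=-0.21678, 0.11848×(-2.13298)=-0.25272.
Sum = -2.18649, so H' = 2.186.

2.186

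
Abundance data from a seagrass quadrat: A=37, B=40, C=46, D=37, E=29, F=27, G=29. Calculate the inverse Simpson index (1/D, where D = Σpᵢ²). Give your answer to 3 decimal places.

6.771

Total N = 37+40+46+37+29+27+29 = 245, so the proportions are 0.1510204, 0.1632653, 0.1877551, 0.1510204, 0.1183673, 0.1102041, 0.1183673 (working shown to 7 dp, full precision carried).
D = 0.1510204² + 0.1632653² + 0.1877551² + 0.1510204² + 0.1183673² + 0.1102041² + 0.1183673² = 0.0228072 + 0.0266556 + 0.0352520 + 0.0228072 + 0.0140108 + 0.0121449 + 0.0140108 = 0.1476885.
So 1/D = 6.77101, i.e. 6.771 to 3 decimal places.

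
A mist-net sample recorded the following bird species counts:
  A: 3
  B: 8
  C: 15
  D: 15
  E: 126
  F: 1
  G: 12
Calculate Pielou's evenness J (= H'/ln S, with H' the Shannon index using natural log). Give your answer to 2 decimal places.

0.55

Total N = 3+8+15+15+126+1+12 = 180, so the proportions are 0.0167, 0.0444, 0.0833, 0.0833, 0.7, 0.0056, 0.0667 (working shown to 4 dp, full precision carried).
H' = −Σ pᵢ ln pᵢ = −((-0.0682) + (-0.1384) + (-0.2071) + (-0.2071) + (-0.2497) + (-0.0288) + (-0.1805)) = 1.0798.
With S = 7 species, ln S = 1.9459, so J = 1.0798/1.9459 = 0.5549, i.e. 0.55 to 2 decimal places.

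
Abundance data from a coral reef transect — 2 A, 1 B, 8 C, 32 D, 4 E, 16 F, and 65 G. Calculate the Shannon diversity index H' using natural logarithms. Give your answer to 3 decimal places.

1.335

Total N = 2+1+8+32+4+16+65 = 128, so the proportions are 0.01562, 0.00781, 0.0625, 0.25, 0.03125, 0.125, 0.50781 (working shown to 5 dp, full precision carried).
Each pᵢ ln pᵢ term: 0.01562×(-4.15888)=-0.06498, 0.00781×(-4.85203)=-0.03791, 0.0625×(-2.77259)=-0.17329, 0.25×(-1.38629)=-0.34657, 0.03125×(-3.46574)=-0.10830, 0.125×(-2.07944)=-0.25993, 0.50781×(-0.67764)=-0.34412.
Sum = -1.33510, so H' = 1.335.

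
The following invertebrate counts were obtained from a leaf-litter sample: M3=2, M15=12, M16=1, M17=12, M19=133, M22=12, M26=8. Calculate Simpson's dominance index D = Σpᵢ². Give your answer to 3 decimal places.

0.561

Total N = 2+12+1+12+133+12+8 = 180, so the proportions are 0.01111, 0.06667, 0.00556, 0.06667, 0.73889, 0.06667, 0.04444 (working shown to 5 dp, full precision carried).
D = 0.01111² + 0.06667² + 0.00556² + 0.06667² + 0.73889² + 0.06667² + 0.04444² = 0.00012 + 0.00444 + 0.00003 + 0.00444 + 0.54596 + 0.00444 + 0.00198 = 0.56142.
To 3 decimal places, D = 0.561.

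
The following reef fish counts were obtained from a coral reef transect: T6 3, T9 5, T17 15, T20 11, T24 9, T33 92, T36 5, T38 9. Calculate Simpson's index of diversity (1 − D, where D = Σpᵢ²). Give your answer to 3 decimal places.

0.593

Total N = 3+5+15+11+9+92+5+9 = 149, so the proportions are 0.02013, 0.03356, 0.10067, 0.07383, 0.0604, 0.61745, 0.03356, 0.0604 (working shown to 5 dp, full precision carried).
D = 0.02013² + 0.03356² + 0.10067² + 0.07383² + 0.0604² + 0.61745² + 0.03356² + 0.0604² = 0.00041 + 0.00113 + 0.01013 + 0.00545 + 0.00365 + 0.38124 + 0.00113 + 0.00365 = 0.40678.
So 1 − D = 0.59322, i.e. 0.593 to 3 decimal places.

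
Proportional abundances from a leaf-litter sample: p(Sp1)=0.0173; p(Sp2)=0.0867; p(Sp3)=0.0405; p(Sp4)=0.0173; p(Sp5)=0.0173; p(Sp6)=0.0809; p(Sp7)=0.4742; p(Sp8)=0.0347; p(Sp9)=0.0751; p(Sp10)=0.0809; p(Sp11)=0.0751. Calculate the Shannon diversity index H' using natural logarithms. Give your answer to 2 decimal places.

Each pᵢ ln pᵢ term (working shown to 4 dp, full precision carried): 0.0173×(-4.0570)=-0.0702, 0.0867×(-2.4453)=-0.2120, 0.0405×(-3.2065)=-0.1299, 0.0173×(-4.0570)=-0.0702, 0.0173×(-4.0570)=-0.0702, 0.0809×(-2.5145)=-0.2034, 0.4742×(-0.7461)=-0.3538, 0.0347×(-3.3610)=-0.1166, 0.0751×(-2.5889)=-0.1944, 0.0809×(-2.5145)=-0.2034, 0.0751×(-2.5889)=-0.1944.
Sum = -1.8186, so H' = 1.82.

1.82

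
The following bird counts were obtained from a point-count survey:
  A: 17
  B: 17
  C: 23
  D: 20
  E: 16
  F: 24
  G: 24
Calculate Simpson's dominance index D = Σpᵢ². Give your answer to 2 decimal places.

Total N = 17+17+23+20+16+24+24 = 141, so the proportions are 0.1206, 0.1206, 0.1631, 0.1418, 0.1135, 0.1702, 0.1702 (working shown to 4 dp, full precision carried).
D = 0.1206² + 0.1206² + 0.1631² + 0.1418² + 0.1135² + 0.1702² + 0.1702² = 0.0145 + 0.0145 + 0.0266 + 0.0201 + 0.0129 + 0.0290 + 0.0290 = 0.1466.
To 2 decimal places, D = 0.15.

0.15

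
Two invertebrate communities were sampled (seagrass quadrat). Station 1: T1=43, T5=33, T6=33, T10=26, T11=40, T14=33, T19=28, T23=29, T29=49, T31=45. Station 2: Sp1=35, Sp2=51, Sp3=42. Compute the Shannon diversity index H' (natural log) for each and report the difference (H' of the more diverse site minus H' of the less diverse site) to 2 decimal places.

Station 1: N=359, proportions 0.1198, 0.0919, 0.0919, 0.0724, 0.1114, 0.0919, 0.078, 0.0808, 0.1365, 0.1253, giving H' = 2.2814 (working shown to 4 dp, full precision carried).
Station 2: N=128, proportions 0.2734, 0.3984, 0.3281, giving H' = 1.0869.
Difference = |2.2814 − 1.0869| = 1.1945, i.e. 1.19 to 2 decimal places.

1.19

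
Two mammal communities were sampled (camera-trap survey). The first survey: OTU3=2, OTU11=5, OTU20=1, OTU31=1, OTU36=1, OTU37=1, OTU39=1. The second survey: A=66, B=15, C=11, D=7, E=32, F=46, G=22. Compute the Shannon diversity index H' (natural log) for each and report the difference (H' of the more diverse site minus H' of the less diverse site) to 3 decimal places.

0.016

The first survey: N=12, proportions 0.16667, 0.41667, 0.08333, 0.08333, 0.08333, 0.08333, 0.08333, giving H' = 1.69878 (working shown to 5 dp, full precision carried).
The second survey: N=199, proportions 0.33166, 0.07538, 0.05528, 0.03518, 0.1608, 0.23116, 0.11055, giving H' = 1.71461.
Difference = |1.69878 − 1.71461| = 0.01583, i.e. 0.016 to 3 decimal places.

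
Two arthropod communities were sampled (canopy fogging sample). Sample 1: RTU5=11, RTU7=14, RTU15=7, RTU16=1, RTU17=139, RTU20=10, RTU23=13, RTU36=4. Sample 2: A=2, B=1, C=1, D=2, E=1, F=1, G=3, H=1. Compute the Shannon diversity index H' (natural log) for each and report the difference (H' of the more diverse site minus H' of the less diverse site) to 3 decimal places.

0.830

Sample 1: N=199, proportions 0.05528, 0.07035, 0.03518, 0.00503, 0.69849, 0.05025, 0.06533, 0.0201, giving H' = 1.14882 (working shown to 5 dp, full precision carried).
Sample 2: N=12, proportions 0.16667, 0.08333, 0.08333, 0.16667, 0.08333, 0.08333, 0.25, 0.08333, giving H' = 1.97920.
Difference = |1.14882 − 1.97920| = 0.83038, i.e. 0.830 to 3 decimal places.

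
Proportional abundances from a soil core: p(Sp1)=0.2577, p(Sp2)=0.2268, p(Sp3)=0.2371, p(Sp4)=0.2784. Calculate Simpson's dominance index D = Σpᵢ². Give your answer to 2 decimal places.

0.25

D = 0.2577² + 0.2268² + 0.2371² + 0.2784² = 0.0664 + 0.0514 + 0.0562 + 0.0775 = 0.2516 (working shown to 4 dp, full precision carried).
To 2 decimal places, D = 0.25.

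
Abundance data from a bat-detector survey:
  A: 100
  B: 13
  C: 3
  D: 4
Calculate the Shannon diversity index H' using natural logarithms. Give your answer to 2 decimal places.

0.60

Total N = 100+13+3+4 = 120, so the proportions are 0.8333, 0.1083, 0.025, 0.0333 (working shown to 4 dp, full precision carried).
Each pᵢ ln pᵢ term: 0.8333×(-0.1823)=-0.1519, 0.1083×(-2.2225)=-0.2408, 0.025×(-3.6889)=-0.0922, 0.0333×(-3.4012)=-0.1134.
Sum = -0.5983, so H' = 0.60.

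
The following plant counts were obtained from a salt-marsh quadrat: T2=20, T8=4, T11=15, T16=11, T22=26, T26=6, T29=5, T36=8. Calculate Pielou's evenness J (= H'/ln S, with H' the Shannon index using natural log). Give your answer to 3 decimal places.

Total N = 20+4+15+11+26+6+5+8 = 95, so the proportions are 0.21053, 0.04211, 0.15789, 0.11579, 0.27368, 0.06316, 0.05263, 0.08421 (working shown to 5 dp, full precision carried).
H' = −Σ pᵢ ln pᵢ = −((-0.32803) + (-0.13337) + (-0.29145) + (-0.24964) + (-0.35463) + (-0.17445) + (-0.15497) + (-0.20837)) = 1.89492.
With S = 8 species, ln S = 2.07944, so J = 1.89492/2.07944 = 0.91126, i.e. 0.911 to 3 decimal places.

0.911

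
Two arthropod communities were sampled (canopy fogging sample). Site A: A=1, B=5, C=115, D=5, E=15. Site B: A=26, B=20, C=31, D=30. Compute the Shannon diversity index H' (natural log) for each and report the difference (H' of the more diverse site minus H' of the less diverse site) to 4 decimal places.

Site A: N=141, proportions 0.007092, 0.035461, 0.815603, 0.035461, 0.106383, giving H' = 0.676545 (working shown to 6 dp, full precision carried).
Site B: N=107, proportions 0.242991, 0.186916, 0.28972, 0.280374, giving H' = 1.372692.
Difference = |0.676545 − 1.372692| = 0.696147, i.e. 0.6961 to 4 decimal places.

0.6961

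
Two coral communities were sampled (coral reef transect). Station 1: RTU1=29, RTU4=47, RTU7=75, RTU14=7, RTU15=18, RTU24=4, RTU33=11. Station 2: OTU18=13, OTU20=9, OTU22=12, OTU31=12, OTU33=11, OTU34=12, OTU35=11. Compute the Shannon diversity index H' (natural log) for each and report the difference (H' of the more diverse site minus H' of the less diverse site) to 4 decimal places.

0.3530

Station 1: N=191, proportions 0.151832, 0.246073, 0.39267, 0.036649, 0.094241, 0.020942, 0.057592, giving H' = 1.587403 (working shown to 6 dp, full precision carried).
Station 2: N=80, proportions 0.1625, 0.1125, 0.15, 0.15, 0.1375, 0.15, 0.1375, giving H' = 1.940405.
Difference = |1.587403 − 1.940405| = 0.353002, i.e. 0.3530 to 4 decimal places.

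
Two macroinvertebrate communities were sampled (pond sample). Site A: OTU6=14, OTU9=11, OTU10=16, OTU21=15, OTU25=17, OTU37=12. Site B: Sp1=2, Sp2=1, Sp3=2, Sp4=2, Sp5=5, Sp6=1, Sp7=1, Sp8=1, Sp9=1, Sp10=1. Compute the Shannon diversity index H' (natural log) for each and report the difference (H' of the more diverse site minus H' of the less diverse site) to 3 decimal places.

0.335

Site A: N=85, proportions 0.16471, 0.12941, 0.18824, 0.17647, 0.2, 0.14118, giving H' = 1.78042 (working shown to 5 dp, full precision carried).
Site B: N=17, proportions 0.11765, 0.05882, 0.11765, 0.11765, 0.29412, 0.05882, 0.05882, 0.05882, 0.05882, 0.05882, giving H' = 2.11521.
Difference = |1.78042 − 2.11521| = 0.33479, i.e. 0.335 to 3 decimal places.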